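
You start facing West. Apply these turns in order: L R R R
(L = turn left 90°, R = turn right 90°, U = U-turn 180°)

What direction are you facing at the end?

Start: West
  L (left (90° counter-clockwise)) -> South
  R (right (90° clockwise)) -> West
  R (right (90° clockwise)) -> North
  R (right (90° clockwise)) -> East
Final: East

Answer: Final heading: East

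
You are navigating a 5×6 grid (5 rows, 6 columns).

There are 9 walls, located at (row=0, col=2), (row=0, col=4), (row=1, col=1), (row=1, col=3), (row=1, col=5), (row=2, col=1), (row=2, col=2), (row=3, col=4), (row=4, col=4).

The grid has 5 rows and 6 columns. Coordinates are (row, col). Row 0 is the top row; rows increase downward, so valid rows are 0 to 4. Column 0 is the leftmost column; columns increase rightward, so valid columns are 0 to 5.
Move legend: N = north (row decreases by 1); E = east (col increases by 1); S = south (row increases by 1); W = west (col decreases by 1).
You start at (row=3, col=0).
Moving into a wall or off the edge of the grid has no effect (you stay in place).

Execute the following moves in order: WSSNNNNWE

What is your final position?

Start: (row=3, col=0)
  W (west): blocked, stay at (row=3, col=0)
  S (south): (row=3, col=0) -> (row=4, col=0)
  S (south): blocked, stay at (row=4, col=0)
  N (north): (row=4, col=0) -> (row=3, col=0)
  N (north): (row=3, col=0) -> (row=2, col=0)
  N (north): (row=2, col=0) -> (row=1, col=0)
  N (north): (row=1, col=0) -> (row=0, col=0)
  W (west): blocked, stay at (row=0, col=0)
  E (east): (row=0, col=0) -> (row=0, col=1)
Final: (row=0, col=1)

Answer: Final position: (row=0, col=1)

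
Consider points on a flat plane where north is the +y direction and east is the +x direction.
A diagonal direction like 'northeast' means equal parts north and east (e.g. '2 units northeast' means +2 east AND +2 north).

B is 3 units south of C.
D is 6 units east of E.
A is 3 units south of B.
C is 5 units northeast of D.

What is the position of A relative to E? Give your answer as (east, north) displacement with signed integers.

Place E at the origin (east=0, north=0).
  D is 6 units east of E: delta (east=+6, north=+0); D at (east=6, north=0).
  C is 5 units northeast of D: delta (east=+5, north=+5); C at (east=11, north=5).
  B is 3 units south of C: delta (east=+0, north=-3); B at (east=11, north=2).
  A is 3 units south of B: delta (east=+0, north=-3); A at (east=11, north=-1).
Therefore A relative to E: (east=11, north=-1).

Answer: A is at (east=11, north=-1) relative to E.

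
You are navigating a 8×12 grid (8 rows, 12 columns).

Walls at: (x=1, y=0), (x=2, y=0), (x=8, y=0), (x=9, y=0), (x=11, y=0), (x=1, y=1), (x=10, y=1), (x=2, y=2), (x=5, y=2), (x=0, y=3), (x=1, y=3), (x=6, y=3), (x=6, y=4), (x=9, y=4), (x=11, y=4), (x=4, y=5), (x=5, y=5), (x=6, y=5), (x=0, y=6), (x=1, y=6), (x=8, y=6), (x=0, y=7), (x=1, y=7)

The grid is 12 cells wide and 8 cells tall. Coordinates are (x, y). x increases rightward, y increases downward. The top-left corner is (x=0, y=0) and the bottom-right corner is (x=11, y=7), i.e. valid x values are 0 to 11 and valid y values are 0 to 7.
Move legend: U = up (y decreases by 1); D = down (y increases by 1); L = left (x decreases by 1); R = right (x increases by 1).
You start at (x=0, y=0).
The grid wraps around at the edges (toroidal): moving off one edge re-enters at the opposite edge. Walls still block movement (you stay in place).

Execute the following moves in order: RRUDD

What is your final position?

Start: (x=0, y=0)
  R (right): blocked, stay at (x=0, y=0)
  R (right): blocked, stay at (x=0, y=0)
  U (up): blocked, stay at (x=0, y=0)
  D (down): (x=0, y=0) -> (x=0, y=1)
  D (down): (x=0, y=1) -> (x=0, y=2)
Final: (x=0, y=2)

Answer: Final position: (x=0, y=2)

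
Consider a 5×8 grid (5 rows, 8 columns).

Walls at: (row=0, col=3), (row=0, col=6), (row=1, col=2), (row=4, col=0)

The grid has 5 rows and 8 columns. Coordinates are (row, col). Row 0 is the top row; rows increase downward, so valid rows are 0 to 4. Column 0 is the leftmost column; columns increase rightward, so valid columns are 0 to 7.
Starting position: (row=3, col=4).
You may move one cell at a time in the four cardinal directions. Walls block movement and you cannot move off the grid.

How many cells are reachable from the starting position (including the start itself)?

Answer: Reachable cells: 36

Derivation:
BFS flood-fill from (row=3, col=4):
  Distance 0: (row=3, col=4)
  Distance 1: (row=2, col=4), (row=3, col=3), (row=3, col=5), (row=4, col=4)
  Distance 2: (row=1, col=4), (row=2, col=3), (row=2, col=5), (row=3, col=2), (row=3, col=6), (row=4, col=3), (row=4, col=5)
  Distance 3: (row=0, col=4), (row=1, col=3), (row=1, col=5), (row=2, col=2), (row=2, col=6), (row=3, col=1), (row=3, col=7), (row=4, col=2), (row=4, col=6)
  Distance 4: (row=0, col=5), (row=1, col=6), (row=2, col=1), (row=2, col=7), (row=3, col=0), (row=4, col=1), (row=4, col=7)
  Distance 5: (row=1, col=1), (row=1, col=7), (row=2, col=0)
  Distance 6: (row=0, col=1), (row=0, col=7), (row=1, col=0)
  Distance 7: (row=0, col=0), (row=0, col=2)
Total reachable: 36 (grid has 36 open cells total)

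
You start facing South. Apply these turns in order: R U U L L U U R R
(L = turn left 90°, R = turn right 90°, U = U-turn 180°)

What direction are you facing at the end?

Start: South
  R (right (90° clockwise)) -> West
  U (U-turn (180°)) -> East
  U (U-turn (180°)) -> West
  L (left (90° counter-clockwise)) -> South
  L (left (90° counter-clockwise)) -> East
  U (U-turn (180°)) -> West
  U (U-turn (180°)) -> East
  R (right (90° clockwise)) -> South
  R (right (90° clockwise)) -> West
Final: West

Answer: Final heading: West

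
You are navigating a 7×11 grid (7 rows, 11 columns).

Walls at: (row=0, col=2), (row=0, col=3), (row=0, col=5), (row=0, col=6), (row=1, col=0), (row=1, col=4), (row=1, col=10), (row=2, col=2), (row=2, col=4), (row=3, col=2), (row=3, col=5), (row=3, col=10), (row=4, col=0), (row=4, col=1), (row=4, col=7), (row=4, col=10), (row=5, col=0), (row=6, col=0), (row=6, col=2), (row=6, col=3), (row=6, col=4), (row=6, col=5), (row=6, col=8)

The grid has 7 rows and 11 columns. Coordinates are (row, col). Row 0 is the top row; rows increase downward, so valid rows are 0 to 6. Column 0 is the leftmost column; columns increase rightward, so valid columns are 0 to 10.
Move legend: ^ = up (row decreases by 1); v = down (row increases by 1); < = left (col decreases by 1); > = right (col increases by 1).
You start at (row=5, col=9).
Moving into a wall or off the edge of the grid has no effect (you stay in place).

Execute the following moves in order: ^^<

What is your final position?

Start: (row=5, col=9)
  ^ (up): (row=5, col=9) -> (row=4, col=9)
  ^ (up): (row=4, col=9) -> (row=3, col=9)
  < (left): (row=3, col=9) -> (row=3, col=8)
Final: (row=3, col=8)

Answer: Final position: (row=3, col=8)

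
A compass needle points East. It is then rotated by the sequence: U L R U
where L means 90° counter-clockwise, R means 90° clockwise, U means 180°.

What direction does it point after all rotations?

Start: East
  U (U-turn (180°)) -> West
  L (left (90° counter-clockwise)) -> South
  R (right (90° clockwise)) -> West
  U (U-turn (180°)) -> East
Final: East

Answer: Final heading: East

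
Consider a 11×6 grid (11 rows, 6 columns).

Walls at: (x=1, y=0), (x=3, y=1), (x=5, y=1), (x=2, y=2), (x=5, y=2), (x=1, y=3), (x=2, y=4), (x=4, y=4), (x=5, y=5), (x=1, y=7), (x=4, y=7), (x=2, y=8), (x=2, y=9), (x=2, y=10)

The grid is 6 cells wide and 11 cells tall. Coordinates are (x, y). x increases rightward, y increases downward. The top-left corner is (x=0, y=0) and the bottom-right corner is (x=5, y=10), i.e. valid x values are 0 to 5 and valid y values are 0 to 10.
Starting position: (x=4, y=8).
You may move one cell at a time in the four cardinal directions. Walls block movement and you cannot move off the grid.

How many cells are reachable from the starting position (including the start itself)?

Answer: Reachable cells: 52

Derivation:
BFS flood-fill from (x=4, y=8):
  Distance 0: (x=4, y=8)
  Distance 1: (x=3, y=8), (x=5, y=8), (x=4, y=9)
  Distance 2: (x=3, y=7), (x=5, y=7), (x=3, y=9), (x=5, y=9), (x=4, y=10)
  Distance 3: (x=3, y=6), (x=5, y=6), (x=2, y=7), (x=3, y=10), (x=5, y=10)
  Distance 4: (x=3, y=5), (x=2, y=6), (x=4, y=6)
  Distance 5: (x=3, y=4), (x=2, y=5), (x=4, y=5), (x=1, y=6)
  Distance 6: (x=3, y=3), (x=1, y=5), (x=0, y=6)
  Distance 7: (x=3, y=2), (x=2, y=3), (x=4, y=3), (x=1, y=4), (x=0, y=5), (x=0, y=7)
  Distance 8: (x=4, y=2), (x=5, y=3), (x=0, y=4), (x=0, y=8)
  Distance 9: (x=4, y=1), (x=0, y=3), (x=5, y=4), (x=1, y=8), (x=0, y=9)
  Distance 10: (x=4, y=0), (x=0, y=2), (x=1, y=9), (x=0, y=10)
  Distance 11: (x=3, y=0), (x=5, y=0), (x=0, y=1), (x=1, y=2), (x=1, y=10)
  Distance 12: (x=0, y=0), (x=2, y=0), (x=1, y=1)
  Distance 13: (x=2, y=1)
Total reachable: 52 (grid has 52 open cells total)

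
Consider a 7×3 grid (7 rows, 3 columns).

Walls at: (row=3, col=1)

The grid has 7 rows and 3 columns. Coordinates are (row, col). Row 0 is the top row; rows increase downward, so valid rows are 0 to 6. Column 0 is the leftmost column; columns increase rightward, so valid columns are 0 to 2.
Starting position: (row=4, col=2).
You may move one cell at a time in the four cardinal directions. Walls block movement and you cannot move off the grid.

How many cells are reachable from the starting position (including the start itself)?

BFS flood-fill from (row=4, col=2):
  Distance 0: (row=4, col=2)
  Distance 1: (row=3, col=2), (row=4, col=1), (row=5, col=2)
  Distance 2: (row=2, col=2), (row=4, col=0), (row=5, col=1), (row=6, col=2)
  Distance 3: (row=1, col=2), (row=2, col=1), (row=3, col=0), (row=5, col=0), (row=6, col=1)
  Distance 4: (row=0, col=2), (row=1, col=1), (row=2, col=0), (row=6, col=0)
  Distance 5: (row=0, col=1), (row=1, col=0)
  Distance 6: (row=0, col=0)
Total reachable: 20 (grid has 20 open cells total)

Answer: Reachable cells: 20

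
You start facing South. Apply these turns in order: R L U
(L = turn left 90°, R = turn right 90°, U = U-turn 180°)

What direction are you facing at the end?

Answer: Final heading: North

Derivation:
Start: South
  R (right (90° clockwise)) -> West
  L (left (90° counter-clockwise)) -> South
  U (U-turn (180°)) -> North
Final: North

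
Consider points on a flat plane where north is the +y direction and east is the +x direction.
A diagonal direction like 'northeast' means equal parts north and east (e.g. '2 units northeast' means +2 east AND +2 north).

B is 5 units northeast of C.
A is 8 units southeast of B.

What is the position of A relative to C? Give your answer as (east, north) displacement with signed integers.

Place C at the origin (east=0, north=0).
  B is 5 units northeast of C: delta (east=+5, north=+5); B at (east=5, north=5).
  A is 8 units southeast of B: delta (east=+8, north=-8); A at (east=13, north=-3).
Therefore A relative to C: (east=13, north=-3).

Answer: A is at (east=13, north=-3) relative to C.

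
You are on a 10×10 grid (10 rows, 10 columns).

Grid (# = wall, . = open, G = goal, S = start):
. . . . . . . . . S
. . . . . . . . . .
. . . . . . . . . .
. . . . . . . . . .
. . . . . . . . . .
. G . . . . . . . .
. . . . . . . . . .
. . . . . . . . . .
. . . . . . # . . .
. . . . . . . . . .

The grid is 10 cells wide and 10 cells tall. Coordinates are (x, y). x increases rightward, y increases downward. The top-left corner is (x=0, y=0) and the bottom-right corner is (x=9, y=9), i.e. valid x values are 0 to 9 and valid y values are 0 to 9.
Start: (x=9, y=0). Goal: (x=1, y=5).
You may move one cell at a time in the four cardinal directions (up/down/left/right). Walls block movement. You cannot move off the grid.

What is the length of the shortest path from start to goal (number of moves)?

BFS from (x=9, y=0) until reaching (x=1, y=5):
  Distance 0: (x=9, y=0)
  Distance 1: (x=8, y=0), (x=9, y=1)
  Distance 2: (x=7, y=0), (x=8, y=1), (x=9, y=2)
  Distance 3: (x=6, y=0), (x=7, y=1), (x=8, y=2), (x=9, y=3)
  Distance 4: (x=5, y=0), (x=6, y=1), (x=7, y=2), (x=8, y=3), (x=9, y=4)
  Distance 5: (x=4, y=0), (x=5, y=1), (x=6, y=2), (x=7, y=3), (x=8, y=4), (x=9, y=5)
  Distance 6: (x=3, y=0), (x=4, y=1), (x=5, y=2), (x=6, y=3), (x=7, y=4), (x=8, y=5), (x=9, y=6)
  Distance 7: (x=2, y=0), (x=3, y=1), (x=4, y=2), (x=5, y=3), (x=6, y=4), (x=7, y=5), (x=8, y=6), (x=9, y=7)
  Distance 8: (x=1, y=0), (x=2, y=1), (x=3, y=2), (x=4, y=3), (x=5, y=4), (x=6, y=5), (x=7, y=6), (x=8, y=7), (x=9, y=8)
  Distance 9: (x=0, y=0), (x=1, y=1), (x=2, y=2), (x=3, y=3), (x=4, y=4), (x=5, y=5), (x=6, y=6), (x=7, y=7), (x=8, y=8), (x=9, y=9)
  Distance 10: (x=0, y=1), (x=1, y=2), (x=2, y=3), (x=3, y=4), (x=4, y=5), (x=5, y=6), (x=6, y=7), (x=7, y=8), (x=8, y=9)
  Distance 11: (x=0, y=2), (x=1, y=3), (x=2, y=4), (x=3, y=5), (x=4, y=6), (x=5, y=7), (x=7, y=9)
  Distance 12: (x=0, y=3), (x=1, y=4), (x=2, y=5), (x=3, y=6), (x=4, y=7), (x=5, y=8), (x=6, y=9)
  Distance 13: (x=0, y=4), (x=1, y=5), (x=2, y=6), (x=3, y=7), (x=4, y=8), (x=5, y=9)  <- goal reached here
One shortest path (13 moves): (x=9, y=0) -> (x=8, y=0) -> (x=7, y=0) -> (x=6, y=0) -> (x=5, y=0) -> (x=4, y=0) -> (x=3, y=0) -> (x=2, y=0) -> (x=1, y=0) -> (x=1, y=1) -> (x=1, y=2) -> (x=1, y=3) -> (x=1, y=4) -> (x=1, y=5)

Answer: Shortest path length: 13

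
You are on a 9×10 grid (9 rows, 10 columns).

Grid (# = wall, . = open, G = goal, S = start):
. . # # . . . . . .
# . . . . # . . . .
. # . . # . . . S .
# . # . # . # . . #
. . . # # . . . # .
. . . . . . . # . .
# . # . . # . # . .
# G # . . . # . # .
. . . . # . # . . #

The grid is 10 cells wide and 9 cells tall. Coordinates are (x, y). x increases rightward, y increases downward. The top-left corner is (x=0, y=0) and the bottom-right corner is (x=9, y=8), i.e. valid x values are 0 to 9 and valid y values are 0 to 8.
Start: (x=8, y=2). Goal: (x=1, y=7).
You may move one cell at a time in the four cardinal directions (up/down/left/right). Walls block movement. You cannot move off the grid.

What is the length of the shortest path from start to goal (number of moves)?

BFS from (x=8, y=2) until reaching (x=1, y=7):
  Distance 0: (x=8, y=2)
  Distance 1: (x=8, y=1), (x=7, y=2), (x=9, y=2), (x=8, y=3)
  Distance 2: (x=8, y=0), (x=7, y=1), (x=9, y=1), (x=6, y=2), (x=7, y=3)
  Distance 3: (x=7, y=0), (x=9, y=0), (x=6, y=1), (x=5, y=2), (x=7, y=4)
  Distance 4: (x=6, y=0), (x=5, y=3), (x=6, y=4)
  Distance 5: (x=5, y=0), (x=5, y=4), (x=6, y=5)
  Distance 6: (x=4, y=0), (x=5, y=5), (x=6, y=6)
  Distance 7: (x=4, y=1), (x=4, y=5)
  Distance 8: (x=3, y=1), (x=3, y=5), (x=4, y=6)
  Distance 9: (x=2, y=1), (x=3, y=2), (x=2, y=5), (x=3, y=6), (x=4, y=7)
  Distance 10: (x=1, y=1), (x=2, y=2), (x=3, y=3), (x=2, y=4), (x=1, y=5), (x=3, y=7), (x=5, y=7)
  Distance 11: (x=1, y=0), (x=1, y=4), (x=0, y=5), (x=1, y=6), (x=3, y=8), (x=5, y=8)
  Distance 12: (x=0, y=0), (x=1, y=3), (x=0, y=4), (x=1, y=7), (x=2, y=8)  <- goal reached here
One shortest path (12 moves): (x=8, y=2) -> (x=7, y=2) -> (x=6, y=2) -> (x=5, y=2) -> (x=5, y=3) -> (x=5, y=4) -> (x=5, y=5) -> (x=4, y=5) -> (x=3, y=5) -> (x=2, y=5) -> (x=1, y=5) -> (x=1, y=6) -> (x=1, y=7)

Answer: Shortest path length: 12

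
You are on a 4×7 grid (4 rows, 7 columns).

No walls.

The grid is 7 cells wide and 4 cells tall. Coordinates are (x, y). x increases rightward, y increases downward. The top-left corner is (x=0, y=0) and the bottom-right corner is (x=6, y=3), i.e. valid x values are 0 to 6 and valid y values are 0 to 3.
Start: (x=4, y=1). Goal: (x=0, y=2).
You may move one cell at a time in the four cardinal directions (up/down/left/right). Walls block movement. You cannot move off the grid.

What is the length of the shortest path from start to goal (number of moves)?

Answer: Shortest path length: 5

Derivation:
BFS from (x=4, y=1) until reaching (x=0, y=2):
  Distance 0: (x=4, y=1)
  Distance 1: (x=4, y=0), (x=3, y=1), (x=5, y=1), (x=4, y=2)
  Distance 2: (x=3, y=0), (x=5, y=0), (x=2, y=1), (x=6, y=1), (x=3, y=2), (x=5, y=2), (x=4, y=3)
  Distance 3: (x=2, y=0), (x=6, y=0), (x=1, y=1), (x=2, y=2), (x=6, y=2), (x=3, y=3), (x=5, y=3)
  Distance 4: (x=1, y=0), (x=0, y=1), (x=1, y=2), (x=2, y=3), (x=6, y=3)
  Distance 5: (x=0, y=0), (x=0, y=2), (x=1, y=3)  <- goal reached here
One shortest path (5 moves): (x=4, y=1) -> (x=3, y=1) -> (x=2, y=1) -> (x=1, y=1) -> (x=0, y=1) -> (x=0, y=2)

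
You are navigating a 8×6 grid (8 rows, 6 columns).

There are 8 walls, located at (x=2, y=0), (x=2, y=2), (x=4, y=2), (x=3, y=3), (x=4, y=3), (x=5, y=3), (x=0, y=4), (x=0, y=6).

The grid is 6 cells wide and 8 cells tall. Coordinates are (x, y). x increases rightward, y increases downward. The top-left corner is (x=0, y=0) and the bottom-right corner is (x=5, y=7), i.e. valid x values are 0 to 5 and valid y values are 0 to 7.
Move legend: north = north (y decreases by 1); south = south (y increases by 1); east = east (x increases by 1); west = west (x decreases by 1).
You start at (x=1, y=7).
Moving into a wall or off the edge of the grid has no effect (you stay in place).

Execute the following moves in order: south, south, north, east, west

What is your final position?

Answer: Final position: (x=1, y=6)

Derivation:
Start: (x=1, y=7)
  south (south): blocked, stay at (x=1, y=7)
  south (south): blocked, stay at (x=1, y=7)
  north (north): (x=1, y=7) -> (x=1, y=6)
  east (east): (x=1, y=6) -> (x=2, y=6)
  west (west): (x=2, y=6) -> (x=1, y=6)
Final: (x=1, y=6)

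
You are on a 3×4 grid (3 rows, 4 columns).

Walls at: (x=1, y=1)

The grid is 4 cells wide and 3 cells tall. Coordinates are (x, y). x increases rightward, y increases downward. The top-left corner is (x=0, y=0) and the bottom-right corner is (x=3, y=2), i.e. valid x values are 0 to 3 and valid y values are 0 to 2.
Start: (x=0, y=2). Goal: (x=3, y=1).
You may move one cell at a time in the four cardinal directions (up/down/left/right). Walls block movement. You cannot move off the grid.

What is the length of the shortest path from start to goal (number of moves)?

BFS from (x=0, y=2) until reaching (x=3, y=1):
  Distance 0: (x=0, y=2)
  Distance 1: (x=0, y=1), (x=1, y=2)
  Distance 2: (x=0, y=0), (x=2, y=2)
  Distance 3: (x=1, y=0), (x=2, y=1), (x=3, y=2)
  Distance 4: (x=2, y=0), (x=3, y=1)  <- goal reached here
One shortest path (4 moves): (x=0, y=2) -> (x=1, y=2) -> (x=2, y=2) -> (x=3, y=2) -> (x=3, y=1)

Answer: Shortest path length: 4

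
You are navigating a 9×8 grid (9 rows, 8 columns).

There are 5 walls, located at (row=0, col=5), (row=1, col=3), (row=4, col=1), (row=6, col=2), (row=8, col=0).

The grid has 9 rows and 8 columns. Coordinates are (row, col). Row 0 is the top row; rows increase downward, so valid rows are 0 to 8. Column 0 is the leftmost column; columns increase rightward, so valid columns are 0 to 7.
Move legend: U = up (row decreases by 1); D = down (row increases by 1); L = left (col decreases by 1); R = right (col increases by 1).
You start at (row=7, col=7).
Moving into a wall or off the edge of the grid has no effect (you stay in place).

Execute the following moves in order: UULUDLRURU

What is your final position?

Answer: Final position: (row=3, col=7)

Derivation:
Start: (row=7, col=7)
  U (up): (row=7, col=7) -> (row=6, col=7)
  U (up): (row=6, col=7) -> (row=5, col=7)
  L (left): (row=5, col=7) -> (row=5, col=6)
  U (up): (row=5, col=6) -> (row=4, col=6)
  D (down): (row=4, col=6) -> (row=5, col=6)
  L (left): (row=5, col=6) -> (row=5, col=5)
  R (right): (row=5, col=5) -> (row=5, col=6)
  U (up): (row=5, col=6) -> (row=4, col=6)
  R (right): (row=4, col=6) -> (row=4, col=7)
  U (up): (row=4, col=7) -> (row=3, col=7)
Final: (row=3, col=7)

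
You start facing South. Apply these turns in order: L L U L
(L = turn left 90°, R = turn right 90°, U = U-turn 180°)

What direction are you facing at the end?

Start: South
  L (left (90° counter-clockwise)) -> East
  L (left (90° counter-clockwise)) -> North
  U (U-turn (180°)) -> South
  L (left (90° counter-clockwise)) -> East
Final: East

Answer: Final heading: East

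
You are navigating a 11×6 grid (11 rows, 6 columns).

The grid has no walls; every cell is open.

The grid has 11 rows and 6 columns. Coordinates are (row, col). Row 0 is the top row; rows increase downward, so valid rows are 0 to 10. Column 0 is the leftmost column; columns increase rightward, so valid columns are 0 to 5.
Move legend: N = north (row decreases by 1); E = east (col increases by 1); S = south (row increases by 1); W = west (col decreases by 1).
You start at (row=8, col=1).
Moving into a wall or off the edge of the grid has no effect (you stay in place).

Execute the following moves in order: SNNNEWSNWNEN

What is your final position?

Start: (row=8, col=1)
  S (south): (row=8, col=1) -> (row=9, col=1)
  N (north): (row=9, col=1) -> (row=8, col=1)
  N (north): (row=8, col=1) -> (row=7, col=1)
  N (north): (row=7, col=1) -> (row=6, col=1)
  E (east): (row=6, col=1) -> (row=6, col=2)
  W (west): (row=6, col=2) -> (row=6, col=1)
  S (south): (row=6, col=1) -> (row=7, col=1)
  N (north): (row=7, col=1) -> (row=6, col=1)
  W (west): (row=6, col=1) -> (row=6, col=0)
  N (north): (row=6, col=0) -> (row=5, col=0)
  E (east): (row=5, col=0) -> (row=5, col=1)
  N (north): (row=5, col=1) -> (row=4, col=1)
Final: (row=4, col=1)

Answer: Final position: (row=4, col=1)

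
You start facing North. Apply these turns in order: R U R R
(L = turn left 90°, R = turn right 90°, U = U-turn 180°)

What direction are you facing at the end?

Answer: Final heading: East

Derivation:
Start: North
  R (right (90° clockwise)) -> East
  U (U-turn (180°)) -> West
  R (right (90° clockwise)) -> North
  R (right (90° clockwise)) -> East
Final: East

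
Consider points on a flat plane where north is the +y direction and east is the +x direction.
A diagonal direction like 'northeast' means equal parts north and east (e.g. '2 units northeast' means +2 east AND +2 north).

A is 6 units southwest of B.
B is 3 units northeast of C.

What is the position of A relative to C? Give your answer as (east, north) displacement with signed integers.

Place C at the origin (east=0, north=0).
  B is 3 units northeast of C: delta (east=+3, north=+3); B at (east=3, north=3).
  A is 6 units southwest of B: delta (east=-6, north=-6); A at (east=-3, north=-3).
Therefore A relative to C: (east=-3, north=-3).

Answer: A is at (east=-3, north=-3) relative to C.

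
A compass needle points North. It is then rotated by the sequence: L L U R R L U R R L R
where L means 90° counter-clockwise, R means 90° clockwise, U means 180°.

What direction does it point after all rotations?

Start: North
  L (left (90° counter-clockwise)) -> West
  L (left (90° counter-clockwise)) -> South
  U (U-turn (180°)) -> North
  R (right (90° clockwise)) -> East
  R (right (90° clockwise)) -> South
  L (left (90° counter-clockwise)) -> East
  U (U-turn (180°)) -> West
  R (right (90° clockwise)) -> North
  R (right (90° clockwise)) -> East
  L (left (90° counter-clockwise)) -> North
  R (right (90° clockwise)) -> East
Final: East

Answer: Final heading: East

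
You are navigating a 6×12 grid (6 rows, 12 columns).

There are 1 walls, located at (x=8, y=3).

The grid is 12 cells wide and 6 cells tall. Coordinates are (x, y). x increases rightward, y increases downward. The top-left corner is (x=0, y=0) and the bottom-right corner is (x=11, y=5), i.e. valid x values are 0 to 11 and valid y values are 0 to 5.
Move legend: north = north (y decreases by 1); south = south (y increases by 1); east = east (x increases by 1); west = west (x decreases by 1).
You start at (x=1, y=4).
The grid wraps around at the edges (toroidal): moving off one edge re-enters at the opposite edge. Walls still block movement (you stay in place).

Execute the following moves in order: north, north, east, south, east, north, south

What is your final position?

Start: (x=1, y=4)
  north (north): (x=1, y=4) -> (x=1, y=3)
  north (north): (x=1, y=3) -> (x=1, y=2)
  east (east): (x=1, y=2) -> (x=2, y=2)
  south (south): (x=2, y=2) -> (x=2, y=3)
  east (east): (x=2, y=3) -> (x=3, y=3)
  north (north): (x=3, y=3) -> (x=3, y=2)
  south (south): (x=3, y=2) -> (x=3, y=3)
Final: (x=3, y=3)

Answer: Final position: (x=3, y=3)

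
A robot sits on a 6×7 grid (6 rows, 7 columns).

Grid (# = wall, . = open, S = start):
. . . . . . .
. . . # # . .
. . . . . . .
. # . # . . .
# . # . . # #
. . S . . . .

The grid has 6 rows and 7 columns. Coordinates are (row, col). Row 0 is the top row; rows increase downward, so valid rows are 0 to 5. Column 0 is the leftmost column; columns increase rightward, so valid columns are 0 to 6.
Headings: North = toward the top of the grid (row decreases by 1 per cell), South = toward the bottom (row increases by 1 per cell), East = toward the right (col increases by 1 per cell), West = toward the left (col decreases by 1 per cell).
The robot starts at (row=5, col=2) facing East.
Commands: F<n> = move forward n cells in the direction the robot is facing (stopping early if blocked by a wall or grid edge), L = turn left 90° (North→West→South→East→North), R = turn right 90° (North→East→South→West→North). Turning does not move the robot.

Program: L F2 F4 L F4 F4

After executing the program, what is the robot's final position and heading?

Answer: Final position: (row=5, col=0), facing West

Derivation:
Start: (row=5, col=2), facing East
  L: turn left, now facing North
  F2: move forward 0/2 (blocked), now at (row=5, col=2)
  F4: move forward 0/4 (blocked), now at (row=5, col=2)
  L: turn left, now facing West
  F4: move forward 2/4 (blocked), now at (row=5, col=0)
  F4: move forward 0/4 (blocked), now at (row=5, col=0)
Final: (row=5, col=0), facing West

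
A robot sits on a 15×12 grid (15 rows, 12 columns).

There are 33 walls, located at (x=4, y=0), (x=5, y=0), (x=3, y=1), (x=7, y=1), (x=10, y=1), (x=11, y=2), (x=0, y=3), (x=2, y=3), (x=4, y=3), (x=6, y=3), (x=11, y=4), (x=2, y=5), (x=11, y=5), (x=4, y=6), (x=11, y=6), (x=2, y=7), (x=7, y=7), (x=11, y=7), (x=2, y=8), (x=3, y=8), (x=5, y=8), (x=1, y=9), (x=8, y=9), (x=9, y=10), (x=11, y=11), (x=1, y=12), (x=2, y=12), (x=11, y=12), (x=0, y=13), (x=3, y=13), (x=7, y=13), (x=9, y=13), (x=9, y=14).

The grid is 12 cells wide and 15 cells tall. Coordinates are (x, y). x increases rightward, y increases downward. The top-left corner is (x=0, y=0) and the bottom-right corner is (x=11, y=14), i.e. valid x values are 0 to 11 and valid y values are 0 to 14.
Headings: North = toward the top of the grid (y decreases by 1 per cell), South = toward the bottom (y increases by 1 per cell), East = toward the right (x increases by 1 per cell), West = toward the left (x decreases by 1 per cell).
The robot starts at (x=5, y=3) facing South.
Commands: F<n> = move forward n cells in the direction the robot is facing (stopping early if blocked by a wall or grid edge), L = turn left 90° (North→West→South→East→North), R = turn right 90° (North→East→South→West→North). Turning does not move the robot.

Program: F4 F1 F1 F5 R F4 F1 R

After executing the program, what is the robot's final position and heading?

Start: (x=5, y=3), facing South
  F4: move forward 4, now at (x=5, y=7)
  F1: move forward 0/1 (blocked), now at (x=5, y=7)
  F1: move forward 0/1 (blocked), now at (x=5, y=7)
  F5: move forward 0/5 (blocked), now at (x=5, y=7)
  R: turn right, now facing West
  F4: move forward 2/4 (blocked), now at (x=3, y=7)
  F1: move forward 0/1 (blocked), now at (x=3, y=7)
  R: turn right, now facing North
Final: (x=3, y=7), facing North

Answer: Final position: (x=3, y=7), facing North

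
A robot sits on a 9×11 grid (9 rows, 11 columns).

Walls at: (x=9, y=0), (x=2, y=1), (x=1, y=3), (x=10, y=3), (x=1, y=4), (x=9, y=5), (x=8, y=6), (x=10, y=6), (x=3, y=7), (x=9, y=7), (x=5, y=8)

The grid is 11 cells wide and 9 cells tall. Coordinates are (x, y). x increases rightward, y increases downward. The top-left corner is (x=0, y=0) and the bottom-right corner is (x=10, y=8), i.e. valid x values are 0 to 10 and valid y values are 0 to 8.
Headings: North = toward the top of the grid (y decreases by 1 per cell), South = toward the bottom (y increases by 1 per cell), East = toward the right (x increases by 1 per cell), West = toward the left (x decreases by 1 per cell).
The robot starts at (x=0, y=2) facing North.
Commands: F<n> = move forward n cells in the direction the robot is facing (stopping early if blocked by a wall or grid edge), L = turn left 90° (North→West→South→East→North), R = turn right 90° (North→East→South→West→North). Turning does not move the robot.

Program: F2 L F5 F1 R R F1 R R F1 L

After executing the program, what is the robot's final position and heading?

Start: (x=0, y=2), facing North
  F2: move forward 2, now at (x=0, y=0)
  L: turn left, now facing West
  F5: move forward 0/5 (blocked), now at (x=0, y=0)
  F1: move forward 0/1 (blocked), now at (x=0, y=0)
  R: turn right, now facing North
  R: turn right, now facing East
  F1: move forward 1, now at (x=1, y=0)
  R: turn right, now facing South
  R: turn right, now facing West
  F1: move forward 1, now at (x=0, y=0)
  L: turn left, now facing South
Final: (x=0, y=0), facing South

Answer: Final position: (x=0, y=0), facing South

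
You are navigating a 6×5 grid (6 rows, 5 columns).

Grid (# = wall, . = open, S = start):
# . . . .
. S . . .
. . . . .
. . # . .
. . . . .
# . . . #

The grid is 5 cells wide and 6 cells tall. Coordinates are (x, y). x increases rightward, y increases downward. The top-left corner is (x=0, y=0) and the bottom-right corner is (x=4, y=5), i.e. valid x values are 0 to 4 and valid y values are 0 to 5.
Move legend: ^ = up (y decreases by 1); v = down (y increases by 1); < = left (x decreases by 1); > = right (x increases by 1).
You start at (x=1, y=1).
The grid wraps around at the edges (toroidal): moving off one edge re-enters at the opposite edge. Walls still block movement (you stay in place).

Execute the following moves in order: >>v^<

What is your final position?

Answer: Final position: (x=2, y=1)

Derivation:
Start: (x=1, y=1)
  > (right): (x=1, y=1) -> (x=2, y=1)
  > (right): (x=2, y=1) -> (x=3, y=1)
  v (down): (x=3, y=1) -> (x=3, y=2)
  ^ (up): (x=3, y=2) -> (x=3, y=1)
  < (left): (x=3, y=1) -> (x=2, y=1)
Final: (x=2, y=1)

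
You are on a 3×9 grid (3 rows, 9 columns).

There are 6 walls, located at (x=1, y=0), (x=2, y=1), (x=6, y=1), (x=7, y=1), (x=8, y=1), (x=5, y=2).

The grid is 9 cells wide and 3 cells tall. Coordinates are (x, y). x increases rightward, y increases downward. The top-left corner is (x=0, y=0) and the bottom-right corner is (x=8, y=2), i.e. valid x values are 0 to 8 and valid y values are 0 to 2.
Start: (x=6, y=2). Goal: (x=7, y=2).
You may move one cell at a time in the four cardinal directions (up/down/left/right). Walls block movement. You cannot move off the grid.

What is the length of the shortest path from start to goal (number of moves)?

BFS from (x=6, y=2) until reaching (x=7, y=2):
  Distance 0: (x=6, y=2)
  Distance 1: (x=7, y=2)  <- goal reached here
One shortest path (1 moves): (x=6, y=2) -> (x=7, y=2)

Answer: Shortest path length: 1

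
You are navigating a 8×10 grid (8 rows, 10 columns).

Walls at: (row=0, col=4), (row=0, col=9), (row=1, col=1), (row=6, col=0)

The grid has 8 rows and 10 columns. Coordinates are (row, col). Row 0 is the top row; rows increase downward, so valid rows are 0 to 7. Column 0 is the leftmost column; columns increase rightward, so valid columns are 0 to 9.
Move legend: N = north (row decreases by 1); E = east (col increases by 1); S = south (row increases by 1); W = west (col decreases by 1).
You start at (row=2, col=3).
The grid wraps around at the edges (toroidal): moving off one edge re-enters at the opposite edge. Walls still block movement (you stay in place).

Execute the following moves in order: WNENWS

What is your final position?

Answer: Final position: (row=1, col=2)

Derivation:
Start: (row=2, col=3)
  W (west): (row=2, col=3) -> (row=2, col=2)
  N (north): (row=2, col=2) -> (row=1, col=2)
  E (east): (row=1, col=2) -> (row=1, col=3)
  N (north): (row=1, col=3) -> (row=0, col=3)
  W (west): (row=0, col=3) -> (row=0, col=2)
  S (south): (row=0, col=2) -> (row=1, col=2)
Final: (row=1, col=2)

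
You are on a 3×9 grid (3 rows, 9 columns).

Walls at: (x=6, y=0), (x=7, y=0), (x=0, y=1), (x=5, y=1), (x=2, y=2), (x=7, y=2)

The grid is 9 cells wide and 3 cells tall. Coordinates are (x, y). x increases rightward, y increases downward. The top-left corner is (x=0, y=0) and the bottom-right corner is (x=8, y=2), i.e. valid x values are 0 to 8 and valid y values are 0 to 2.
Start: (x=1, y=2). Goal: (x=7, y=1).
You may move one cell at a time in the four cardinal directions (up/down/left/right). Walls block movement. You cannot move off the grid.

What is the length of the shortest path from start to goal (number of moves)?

Answer: Shortest path length: 9

Derivation:
BFS from (x=1, y=2) until reaching (x=7, y=1):
  Distance 0: (x=1, y=2)
  Distance 1: (x=1, y=1), (x=0, y=2)
  Distance 2: (x=1, y=0), (x=2, y=1)
  Distance 3: (x=0, y=0), (x=2, y=0), (x=3, y=1)
  Distance 4: (x=3, y=0), (x=4, y=1), (x=3, y=2)
  Distance 5: (x=4, y=0), (x=4, y=2)
  Distance 6: (x=5, y=0), (x=5, y=2)
  Distance 7: (x=6, y=2)
  Distance 8: (x=6, y=1)
  Distance 9: (x=7, y=1)  <- goal reached here
One shortest path (9 moves): (x=1, y=2) -> (x=1, y=1) -> (x=2, y=1) -> (x=3, y=1) -> (x=4, y=1) -> (x=4, y=2) -> (x=5, y=2) -> (x=6, y=2) -> (x=6, y=1) -> (x=7, y=1)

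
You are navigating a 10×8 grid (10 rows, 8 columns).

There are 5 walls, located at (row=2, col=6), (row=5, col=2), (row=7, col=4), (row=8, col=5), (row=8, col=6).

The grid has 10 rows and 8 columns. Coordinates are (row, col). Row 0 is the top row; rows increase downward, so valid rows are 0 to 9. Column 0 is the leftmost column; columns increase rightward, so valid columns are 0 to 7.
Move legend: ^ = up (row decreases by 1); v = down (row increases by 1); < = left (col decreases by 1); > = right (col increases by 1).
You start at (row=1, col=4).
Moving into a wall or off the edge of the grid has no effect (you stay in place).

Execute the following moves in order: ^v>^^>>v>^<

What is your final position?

Answer: Final position: (row=0, col=6)

Derivation:
Start: (row=1, col=4)
  ^ (up): (row=1, col=4) -> (row=0, col=4)
  v (down): (row=0, col=4) -> (row=1, col=4)
  > (right): (row=1, col=4) -> (row=1, col=5)
  ^ (up): (row=1, col=5) -> (row=0, col=5)
  ^ (up): blocked, stay at (row=0, col=5)
  > (right): (row=0, col=5) -> (row=0, col=6)
  > (right): (row=0, col=6) -> (row=0, col=7)
  v (down): (row=0, col=7) -> (row=1, col=7)
  > (right): blocked, stay at (row=1, col=7)
  ^ (up): (row=1, col=7) -> (row=0, col=7)
  < (left): (row=0, col=7) -> (row=0, col=6)
Final: (row=0, col=6)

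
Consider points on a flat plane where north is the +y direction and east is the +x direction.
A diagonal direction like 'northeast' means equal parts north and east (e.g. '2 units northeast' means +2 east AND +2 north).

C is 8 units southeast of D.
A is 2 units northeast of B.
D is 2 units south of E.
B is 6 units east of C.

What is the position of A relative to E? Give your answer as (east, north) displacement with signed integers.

Answer: A is at (east=16, north=-8) relative to E.

Derivation:
Place E at the origin (east=0, north=0).
  D is 2 units south of E: delta (east=+0, north=-2); D at (east=0, north=-2).
  C is 8 units southeast of D: delta (east=+8, north=-8); C at (east=8, north=-10).
  B is 6 units east of C: delta (east=+6, north=+0); B at (east=14, north=-10).
  A is 2 units northeast of B: delta (east=+2, north=+2); A at (east=16, north=-8).
Therefore A relative to E: (east=16, north=-8).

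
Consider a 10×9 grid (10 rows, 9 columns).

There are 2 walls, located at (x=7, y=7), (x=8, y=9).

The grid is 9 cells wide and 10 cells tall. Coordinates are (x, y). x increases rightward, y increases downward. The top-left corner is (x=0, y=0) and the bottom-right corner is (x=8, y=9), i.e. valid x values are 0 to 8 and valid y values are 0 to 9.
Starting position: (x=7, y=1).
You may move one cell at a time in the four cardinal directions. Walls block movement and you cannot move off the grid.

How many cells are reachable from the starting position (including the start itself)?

Answer: Reachable cells: 88

Derivation:
BFS flood-fill from (x=7, y=1):
  Distance 0: (x=7, y=1)
  Distance 1: (x=7, y=0), (x=6, y=1), (x=8, y=1), (x=7, y=2)
  Distance 2: (x=6, y=0), (x=8, y=0), (x=5, y=1), (x=6, y=2), (x=8, y=2), (x=7, y=3)
  Distance 3: (x=5, y=0), (x=4, y=1), (x=5, y=2), (x=6, y=3), (x=8, y=3), (x=7, y=4)
  Distance 4: (x=4, y=0), (x=3, y=1), (x=4, y=2), (x=5, y=3), (x=6, y=4), (x=8, y=4), (x=7, y=5)
  Distance 5: (x=3, y=0), (x=2, y=1), (x=3, y=2), (x=4, y=3), (x=5, y=4), (x=6, y=5), (x=8, y=5), (x=7, y=6)
  Distance 6: (x=2, y=0), (x=1, y=1), (x=2, y=2), (x=3, y=3), (x=4, y=4), (x=5, y=5), (x=6, y=6), (x=8, y=6)
  Distance 7: (x=1, y=0), (x=0, y=1), (x=1, y=2), (x=2, y=3), (x=3, y=4), (x=4, y=5), (x=5, y=6), (x=6, y=7), (x=8, y=7)
  Distance 8: (x=0, y=0), (x=0, y=2), (x=1, y=3), (x=2, y=4), (x=3, y=5), (x=4, y=6), (x=5, y=7), (x=6, y=8), (x=8, y=8)
  Distance 9: (x=0, y=3), (x=1, y=4), (x=2, y=5), (x=3, y=6), (x=4, y=7), (x=5, y=8), (x=7, y=8), (x=6, y=9)
  Distance 10: (x=0, y=4), (x=1, y=5), (x=2, y=6), (x=3, y=7), (x=4, y=8), (x=5, y=9), (x=7, y=9)
  Distance 11: (x=0, y=5), (x=1, y=6), (x=2, y=7), (x=3, y=8), (x=4, y=9)
  Distance 12: (x=0, y=6), (x=1, y=7), (x=2, y=8), (x=3, y=9)
  Distance 13: (x=0, y=7), (x=1, y=8), (x=2, y=9)
  Distance 14: (x=0, y=8), (x=1, y=9)
  Distance 15: (x=0, y=9)
Total reachable: 88 (grid has 88 open cells total)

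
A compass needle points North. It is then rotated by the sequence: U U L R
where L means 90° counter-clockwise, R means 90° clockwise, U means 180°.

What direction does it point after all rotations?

Answer: Final heading: North

Derivation:
Start: North
  U (U-turn (180°)) -> South
  U (U-turn (180°)) -> North
  L (left (90° counter-clockwise)) -> West
  R (right (90° clockwise)) -> North
Final: North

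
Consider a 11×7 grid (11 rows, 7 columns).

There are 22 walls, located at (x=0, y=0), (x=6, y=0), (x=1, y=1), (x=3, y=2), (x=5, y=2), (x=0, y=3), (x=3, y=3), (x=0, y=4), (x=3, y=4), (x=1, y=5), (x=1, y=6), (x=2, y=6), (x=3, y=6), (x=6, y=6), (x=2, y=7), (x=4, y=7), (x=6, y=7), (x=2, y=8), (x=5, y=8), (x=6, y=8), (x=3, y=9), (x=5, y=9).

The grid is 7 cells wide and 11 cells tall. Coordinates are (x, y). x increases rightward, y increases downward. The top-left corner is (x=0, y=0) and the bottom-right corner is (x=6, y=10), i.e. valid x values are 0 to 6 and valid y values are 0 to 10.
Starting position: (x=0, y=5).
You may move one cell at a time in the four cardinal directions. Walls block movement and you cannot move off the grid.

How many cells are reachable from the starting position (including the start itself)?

BFS flood-fill from (x=0, y=5):
  Distance 0: (x=0, y=5)
  Distance 1: (x=0, y=6)
  Distance 2: (x=0, y=7)
  Distance 3: (x=1, y=7), (x=0, y=8)
  Distance 4: (x=1, y=8), (x=0, y=9)
  Distance 5: (x=1, y=9), (x=0, y=10)
  Distance 6: (x=2, y=9), (x=1, y=10)
  Distance 7: (x=2, y=10)
  Distance 8: (x=3, y=10)
  Distance 9: (x=4, y=10)
  Distance 10: (x=4, y=9), (x=5, y=10)
  Distance 11: (x=4, y=8), (x=6, y=10)
  Distance 12: (x=3, y=8), (x=6, y=9)
  Distance 13: (x=3, y=7)
Total reachable: 21 (grid has 55 open cells total)

Answer: Reachable cells: 21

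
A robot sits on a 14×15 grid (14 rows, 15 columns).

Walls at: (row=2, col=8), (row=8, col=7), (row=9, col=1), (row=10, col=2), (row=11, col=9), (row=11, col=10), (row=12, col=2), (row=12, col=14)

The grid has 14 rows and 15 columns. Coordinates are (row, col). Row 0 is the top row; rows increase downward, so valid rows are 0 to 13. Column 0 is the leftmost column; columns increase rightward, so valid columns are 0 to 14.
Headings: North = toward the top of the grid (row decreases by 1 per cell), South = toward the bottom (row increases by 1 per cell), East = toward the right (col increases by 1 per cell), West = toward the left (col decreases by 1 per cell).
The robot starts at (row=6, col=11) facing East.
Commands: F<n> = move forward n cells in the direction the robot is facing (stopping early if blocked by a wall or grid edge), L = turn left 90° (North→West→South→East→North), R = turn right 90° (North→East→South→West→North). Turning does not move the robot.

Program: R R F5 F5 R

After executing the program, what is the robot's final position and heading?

Answer: Final position: (row=6, col=1), facing North

Derivation:
Start: (row=6, col=11), facing East
  R: turn right, now facing South
  R: turn right, now facing West
  F5: move forward 5, now at (row=6, col=6)
  F5: move forward 5, now at (row=6, col=1)
  R: turn right, now facing North
Final: (row=6, col=1), facing North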